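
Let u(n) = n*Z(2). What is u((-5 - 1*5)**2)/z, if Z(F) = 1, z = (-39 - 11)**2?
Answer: 1/25 ≈ 0.040000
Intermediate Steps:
z = 2500 (z = (-50)**2 = 2500)
u(n) = n (u(n) = n*1 = n)
u((-5 - 1*5)**2)/z = (-5 - 1*5)**2/2500 = (-5 - 5)**2*(1/2500) = (-10)**2*(1/2500) = 100*(1/2500) = 1/25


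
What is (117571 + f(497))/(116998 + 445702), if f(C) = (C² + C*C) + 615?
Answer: 9003/8275 ≈ 1.0880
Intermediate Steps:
f(C) = 615 + 2*C² (f(C) = (C² + C²) + 615 = 2*C² + 615 = 615 + 2*C²)
(117571 + f(497))/(116998 + 445702) = (117571 + (615 + 2*497²))/(116998 + 445702) = (117571 + (615 + 2*247009))/562700 = (117571 + (615 + 494018))*(1/562700) = (117571 + 494633)*(1/562700) = 612204*(1/562700) = 9003/8275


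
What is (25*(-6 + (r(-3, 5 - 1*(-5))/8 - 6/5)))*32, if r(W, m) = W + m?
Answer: -5060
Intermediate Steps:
(25*(-6 + (r(-3, 5 - 1*(-5))/8 - 6/5)))*32 = (25*(-6 + ((-3 + (5 - 1*(-5)))/8 - 6/5)))*32 = (25*(-6 + ((-3 + (5 + 5))*(⅛) - 6*⅕)))*32 = (25*(-6 + ((-3 + 10)*(⅛) - 6/5)))*32 = (25*(-6 + (7*(⅛) - 6/5)))*32 = (25*(-6 + (7/8 - 6/5)))*32 = (25*(-6 - 13/40))*32 = (25*(-253/40))*32 = -1265/8*32 = -5060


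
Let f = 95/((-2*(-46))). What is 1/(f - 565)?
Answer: -92/51885 ≈ -0.0017732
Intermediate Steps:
f = 95/92 ≈ 1.0326
1/(f - 565) = 1/(95/92 - 565) = 1/(-51885/92) = -92/51885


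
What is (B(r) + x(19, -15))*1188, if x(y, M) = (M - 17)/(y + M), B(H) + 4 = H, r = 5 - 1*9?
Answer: -19008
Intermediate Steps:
r = -4 (r = 5 - 9 = -4)
B(H) = -4 + H
x(y, M) = (-17 + M)/(M + y)
(B(r) + x(19, -15))*1188 = ((-4 - 4) + (-17 - 15)/(-15 + 19))*1188 = (-8 - 32/4)*1188 = (-8 + (¼)*(-32))*1188 = (-8 - 8)*1188 = -16*1188 = -19008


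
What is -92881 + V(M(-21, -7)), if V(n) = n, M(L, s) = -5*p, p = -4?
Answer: -92861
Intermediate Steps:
M(L, s) = 20 (M(L, s) = -5*(-4) = 20)
-92881 + V(M(-21, -7)) = -92881 + 20 = -92861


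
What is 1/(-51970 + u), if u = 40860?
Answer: -1/11110 ≈ -9.0009e-5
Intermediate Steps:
1/(-51970 + u) = 1/(-51970 + 40860) = 1/(-11110) = -1/11110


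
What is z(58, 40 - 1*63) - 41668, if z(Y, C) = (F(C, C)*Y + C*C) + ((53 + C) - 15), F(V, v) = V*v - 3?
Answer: -10616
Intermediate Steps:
F(V, v) = -3 + V*v
z(Y, C) = 38 + C + C**2 + Y*(-3 + C**2) (z(Y, C) = ((-3 + C*C)*Y + C*C) + ((53 + C) - 15) = ((-3 + C**2)*Y + C**2) + (38 + C) = (Y*(-3 + C**2) + C**2) + (38 + C) = (C**2 + Y*(-3 + C**2)) + (38 + C) = 38 + C + C**2 + Y*(-3 + C**2))
z(58, 40 - 1*63) - 41668 = (38 + (40 - 1*63) + (40 - 1*63)**2 + 58*(-3 + (40 - 1*63)**2)) - 41668 = (38 + (40 - 63) + (40 - 63)**2 + 58*(-3 + (40 - 63)**2)) - 41668 = (38 - 23 + (-23)**2 + 58*(-3 + (-23)**2)) - 41668 = (38 - 23 + 529 + 58*(-3 + 529)) - 41668 = (38 - 23 + 529 + 58*526) - 41668 = (38 - 23 + 529 + 30508) - 41668 = 31052 - 41668 = -10616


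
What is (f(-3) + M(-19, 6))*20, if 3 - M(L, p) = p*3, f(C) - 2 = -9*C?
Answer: 280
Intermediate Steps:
f(C) = 2 - 9*C
M(L, p) = 3 - 3*p (M(L, p) = 3 - p*3 = 3 - 3*p)
(f(-3) + M(-19, 6))*20 = ((2 - 9*(-3)) + (3 - 3*6))*20 = ((2 + 27) + (3 - 18))*20 = (29 - 15)*20 = 14*20 = 280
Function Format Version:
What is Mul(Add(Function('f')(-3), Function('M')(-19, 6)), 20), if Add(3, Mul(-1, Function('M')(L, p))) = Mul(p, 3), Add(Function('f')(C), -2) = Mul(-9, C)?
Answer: 280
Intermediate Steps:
Function('f')(C) = Add(2, Mul(-9, C))
Function('M')(L, p) = Add(3, Mul(-3, p)) (Function('M')(L, p) = Add(3, Mul(-1, Mul(p, 3))) = Add(3, Mul(-1, Mul(3, p))) = Add(3, Mul(-3, p)))
Mul(Add(Function('f')(-3), Function('M')(-19, 6)), 20) = Mul(Add(Add(2, Mul(-9, -3)), Add(3, Mul(-3, 6))), 20) = Mul(Add(Add(2, 27), Add(3, -18)), 20) = Mul(Add(29, -15), 20) = Mul(14, 20) = 280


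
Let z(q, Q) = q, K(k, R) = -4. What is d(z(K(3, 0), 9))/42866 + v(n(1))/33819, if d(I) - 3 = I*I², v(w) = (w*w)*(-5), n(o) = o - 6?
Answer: -7421209/1449685254 ≈ -0.0051192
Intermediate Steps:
n(o) = -6 + o
v(w) = -5*w² (v(w) = w²*(-5) = -5*w²)
d(I) = 3 + I³ (d(I) = 3 + I*I² = 3 + I³)
d(z(K(3, 0), 9))/42866 + v(n(1))/33819 = (3 + (-4)³)/42866 - 5*(-6 + 1)²/33819 = (3 - 64)*(1/42866) - 5*(-5)²*(1/33819) = -61*1/42866 - 5*25*(1/33819) = -61/42866 - 125*1/33819 = -61/42866 - 125/33819 = -7421209/1449685254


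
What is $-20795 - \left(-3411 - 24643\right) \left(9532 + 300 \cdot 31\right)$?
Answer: $528292133$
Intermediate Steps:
$-20795 - \left(-3411 - 24643\right) \left(9532 + 300 \cdot 31\right) = -20795 - - 28054 \left(9532 + 9300\right) = -20795 - \left(-28054\right) 18832 = -20795 - -528312928 = -20795 + 528312928 = 528292133$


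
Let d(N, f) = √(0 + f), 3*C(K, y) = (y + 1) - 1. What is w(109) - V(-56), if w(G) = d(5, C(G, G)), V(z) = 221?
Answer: -221 + √327/3 ≈ -214.97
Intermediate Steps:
C(K, y) = y/3 (C(K, y) = ((y + 1) - 1)/3 = ((1 + y) - 1)/3 = y/3)
d(N, f) = √f
w(G) = √3*√G/3 (w(G) = √(G/3) = √3*√G/3)
w(109) - V(-56) = √3*√109/3 - 1*221 = √327/3 - 221 = -221 + √327/3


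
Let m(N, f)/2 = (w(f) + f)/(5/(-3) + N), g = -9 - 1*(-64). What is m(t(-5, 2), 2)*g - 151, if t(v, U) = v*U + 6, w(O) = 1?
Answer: -3557/17 ≈ -209.24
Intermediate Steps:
t(v, U) = 6 + U*v (t(v, U) = U*v + 6 = 6 + U*v)
g = 55 (g = -9 + 64 = 55)
m(N, f) = 2*(1 + f)/(-5/3 + N) (m(N, f) = 2*((1 + f)/(5/(-3) + N)) = 2*((1 + f)/(5*(-⅓) + N)) = 2*((1 + f)/(-5/3 + N)) = 2*(1 + f)/(-5/3 + N))
m(t(-5, 2), 2)*g - 151 = (6*(1 + 2)/(-5 + 3*(6 + 2*(-5))))*55 - 151 = (6*3/(-5 + 3*(6 - 10)))*55 - 151 = (6*3/(-5 + 3*(-4)))*55 - 151 = (6*3/(-5 - 12))*55 - 151 = (6*3/(-17))*55 - 151 = (6*(-1/17)*3)*55 - 151 = -18/17*55 - 151 = -990/17 - 151 = -3557/17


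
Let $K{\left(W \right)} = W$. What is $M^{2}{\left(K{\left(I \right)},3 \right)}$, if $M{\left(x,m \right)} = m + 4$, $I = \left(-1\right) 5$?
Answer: $49$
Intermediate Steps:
$I = -5$
$M{\left(x,m \right)} = 4 + m$
$M^{2}{\left(K{\left(I \right)},3 \right)} = \left(4 + 3\right)^{2} = 7^{2} = 49$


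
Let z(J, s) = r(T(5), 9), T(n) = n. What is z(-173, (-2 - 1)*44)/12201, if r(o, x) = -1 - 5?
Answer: -2/4067 ≈ -0.00049176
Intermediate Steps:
r(o, x) = -6
z(J, s) = -6
z(-173, (-2 - 1)*44)/12201 = -6/12201 = -6*1/12201 = -2/4067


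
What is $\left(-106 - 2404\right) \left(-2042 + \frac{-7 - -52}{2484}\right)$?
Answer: $\frac{707301685}{138} \approx 5.1254 \cdot 10^{6}$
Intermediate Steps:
$\left(-106 - 2404\right) \left(-2042 + \frac{-7 - -52}{2484}\right) = \left(-106 - 2404\right) \left(-2042 + \left(-7 + 52\right) \frac{1}{2484}\right) = \left(-106 - 2404\right) \left(-2042 + 45 \cdot \frac{1}{2484}\right) = - 2510 \left(-2042 + \frac{5}{276}\right) = \left(-2510\right) \left(- \frac{563587}{276}\right) = \frac{707301685}{138}$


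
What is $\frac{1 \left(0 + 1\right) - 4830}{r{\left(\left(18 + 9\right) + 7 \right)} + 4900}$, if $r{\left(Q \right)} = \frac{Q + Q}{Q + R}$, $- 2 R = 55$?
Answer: $- \frac{62777}{63836} \approx -0.98341$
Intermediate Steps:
$R = - \frac{55}{2}$ ($R = \left(- \frac{1}{2}\right) 55 = - \frac{55}{2} \approx -27.5$)
$r{\left(Q \right)} = \frac{2 Q}{- \frac{55}{2} + Q}$ ($r{\left(Q \right)} = \frac{Q + Q}{Q - \frac{55}{2}} = \frac{2 Q}{- \frac{55}{2} + Q}$)
$\frac{1 \left(0 + 1\right) - 4830}{r{\left(\left(18 + 9\right) + 7 \right)} + 4900} = \frac{1 \left(0 + 1\right) - 4830}{\frac{4 \left(\left(18 + 9\right) + 7\right)}{-55 + 2 \left(\left(18 + 9\right) + 7\right)} + 4900} = \frac{1 \cdot 1 - 4830}{\frac{4 \left(27 + 7\right)}{-55 + 2 \left(27 + 7\right)} + 4900} = \frac{1 - 4830}{4 \cdot 34 \frac{1}{-55 + 2 \cdot 34} + 4900} = - \frac{4829}{4 \cdot 34 \frac{1}{-55 + 68} + 4900} = - \frac{4829}{4 \cdot 34 \cdot \frac{1}{13} + 4900} = - \frac{4829}{\frac{136}{13} + 4900} = - \frac{4829}{\frac{63836}{13}} = \left(-4829\right) \frac{13}{63836} = - \frac{62777}{63836}$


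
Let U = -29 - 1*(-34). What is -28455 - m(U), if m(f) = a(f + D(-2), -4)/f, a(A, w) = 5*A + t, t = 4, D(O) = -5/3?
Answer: -426887/15 ≈ -28459.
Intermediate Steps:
U = 5 (U = -29 + 34 = 5)
D(O) = -5/3 (D(O) = -5*1/3 = -5/3)
a(A, w) = 4 + 5*A (a(A, w) = 5*A + 4 = 4 + 5*A)
m(f) = (-13/3 + 5*f)/f (m(f) = (4 + 5*(f - 5/3))/f = (4 + 5*(-5/3 + f))/f = (4 + (-25/3 + 5*f))/f = (-13/3 + 5*f)/f)
-28455 - m(U) = -28455 - (5 - 13/3/5) = -28455 - (5 - 13/3*1/5) = -28455 - (5 - 13/15) = -28455 - 1*62/15 = -28455 - 62/15 = -426887/15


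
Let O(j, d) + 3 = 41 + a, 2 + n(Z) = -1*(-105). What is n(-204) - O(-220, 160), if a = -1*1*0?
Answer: 65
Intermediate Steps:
n(Z) = 103 (n(Z) = -2 - 1*(-105) = -2 + 105 = 103)
a = 0 (a = -1*0 = 0)
O(j, d) = 38 (O(j, d) = -3 + (41 + 0) = -3 + 41 = 38)
n(-204) - O(-220, 160) = 103 - 1*38 = 103 - 38 = 65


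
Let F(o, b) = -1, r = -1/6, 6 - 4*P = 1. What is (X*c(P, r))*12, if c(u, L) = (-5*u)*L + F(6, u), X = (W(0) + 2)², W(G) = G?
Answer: 2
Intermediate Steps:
P = 5/4 (P = 3/2 - ¼*1 = 3/2 - ¼ = 5/4 ≈ 1.2500)
X = 4 (X = (0 + 2)² = 2² = 4)
r = -⅙ (r = -1*⅙ = -⅙ ≈ -0.16667)
c(u, L) = -1 - 5*L*u (c(u, L) = (-5*u)*L - 1 = -5*L*u - 1 = -1 - 5*L*u)
(X*c(P, r))*12 = (4*(-1 - 5*(-⅙)*5/4))*12 = (4*(-1 + 25/24))*12 = (4*(1/24))*12 = (⅙)*12 = 2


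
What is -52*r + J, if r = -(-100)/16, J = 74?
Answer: -251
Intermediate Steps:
r = 25/4 (r = -(-100)/16 = -5*(-5/4) = 25/4 ≈ 6.2500)
-52*r + J = -52*25/4 + 74 = -325 + 74 = -251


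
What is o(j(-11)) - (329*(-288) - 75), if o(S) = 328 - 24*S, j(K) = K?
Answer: 95419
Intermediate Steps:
o(S) = 328 - 24*S
o(j(-11)) - (329*(-288) - 75) = (328 - 24*(-11)) - (329*(-288) - 75) = (328 + 264) - (-94752 - 75) = 592 - 1*(-94827) = 592 + 94827 = 95419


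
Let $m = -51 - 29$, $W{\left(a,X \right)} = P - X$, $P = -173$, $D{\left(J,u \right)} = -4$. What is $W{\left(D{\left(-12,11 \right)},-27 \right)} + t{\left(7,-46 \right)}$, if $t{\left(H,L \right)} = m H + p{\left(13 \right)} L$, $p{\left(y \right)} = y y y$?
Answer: $-101768$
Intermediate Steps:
$p{\left(y \right)} = y^{3}$ ($p{\left(y \right)} = y^{2} y = y^{3}$)
$W{\left(a,X \right)} = -173 - X$
$m = -80$
$t{\left(H,L \right)} = - 80 H + 2197 L$ ($t{\left(H,L \right)} = - 80 H + 13^{3} L = - 80 H + 2197 L$)
$W{\left(D{\left(-12,11 \right)},-27 \right)} + t{\left(7,-46 \right)} = \left(-173 - -27\right) + \left(\left(-80\right) 7 + 2197 \left(-46\right)\right) = \left(-173 + 27\right) - 101622 = -146 - 101622 = -101768$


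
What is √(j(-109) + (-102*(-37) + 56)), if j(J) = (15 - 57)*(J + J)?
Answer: √12986 ≈ 113.96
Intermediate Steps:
j(J) = -84*J
√(j(-109) + (-102*(-37) + 56)) = √(-84*(-109) + (-102*(-37) + 56)) = √(9156 + (3774 + 56)) = √(9156 + 3830) = √12986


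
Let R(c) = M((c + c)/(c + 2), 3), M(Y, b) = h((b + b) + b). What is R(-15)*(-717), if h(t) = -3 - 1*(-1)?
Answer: 1434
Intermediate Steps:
h(t) = -2 (h(t) = -3 + 1 = -2)
M(Y, b) = -2
R(c) = -2
R(-15)*(-717) = -2*(-717) = 1434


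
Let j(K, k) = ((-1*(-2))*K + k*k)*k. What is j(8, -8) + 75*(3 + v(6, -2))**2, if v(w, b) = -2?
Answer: -565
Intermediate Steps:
j(K, k) = k*(k**2 + 2*K) (j(K, k) = (2*K + k**2)*k = (k**2 + 2*K)*k = k*(k**2 + 2*K))
j(8, -8) + 75*(3 + v(6, -2))**2 = -8*((-8)**2 + 2*8) + 75*(3 - 2)**2 = -8*(64 + 16) + 75*1**2 = -8*80 + 75*1 = -640 + 75 = -565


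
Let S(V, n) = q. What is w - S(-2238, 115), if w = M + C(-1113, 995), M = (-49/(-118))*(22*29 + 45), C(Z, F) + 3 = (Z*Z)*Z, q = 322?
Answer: -162692492729/118 ≈ -1.3788e+9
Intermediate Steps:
C(Z, F) = -3 + Z**3 (C(Z, F) = -3 + (Z*Z)*Z = -3 + Z**2*Z = -3 + Z**3)
M = 33467/118 (M = (-49*(-1/118))*(638 + 45) = (49/118)*683 = 33467/118 ≈ 283.62)
S(V, n) = 322
w = -162692454733/118 (w = 33467/118 + (-3 + (-1113)**3) = 33467/118 + (-3 - 1378749897) = 33467/118 - 1378749900 = -162692454733/118 ≈ -1.3788e+9)
w - S(-2238, 115) = -162692454733/118 - 1*322 = -162692454733/118 - 322 = -162692492729/118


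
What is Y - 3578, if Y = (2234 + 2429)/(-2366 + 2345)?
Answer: -79801/21 ≈ -3800.0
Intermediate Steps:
Y = -4663/21 (Y = 4663/(-21) = 4663*(-1/21) = -4663/21 ≈ -222.05)
Y - 3578 = -4663/21 - 3578 = -79801/21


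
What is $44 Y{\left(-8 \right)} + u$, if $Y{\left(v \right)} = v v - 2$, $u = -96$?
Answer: $2632$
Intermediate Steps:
$Y{\left(v \right)} = -2 + v^{2}$ ($Y{\left(v \right)} = v^{2} - 2 = -2 + v^{2}$)
$44 Y{\left(-8 \right)} + u = 44 \left(-2 + \left(-8\right)^{2}\right) - 96 = 44 \left(-2 + 64\right) - 96 = 44 \cdot 62 - 96 = 2728 - 96 = 2632$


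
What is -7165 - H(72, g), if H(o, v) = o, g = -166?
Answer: -7237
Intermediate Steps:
-7165 - H(72, g) = -7165 - 1*72 = -7165 - 72 = -7237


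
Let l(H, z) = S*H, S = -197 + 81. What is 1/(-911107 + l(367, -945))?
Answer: -1/953679 ≈ -1.0486e-6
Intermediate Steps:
S = -116
l(H, z) = -116*H
1/(-911107 + l(367, -945)) = 1/(-911107 - 116*367) = 1/(-911107 - 42572) = 1/(-953679) = -1/953679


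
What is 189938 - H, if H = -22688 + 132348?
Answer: 80278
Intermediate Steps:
H = 109660
189938 - H = 189938 - 1*109660 = 189938 - 109660 = 80278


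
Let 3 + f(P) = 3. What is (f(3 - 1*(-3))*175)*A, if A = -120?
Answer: 0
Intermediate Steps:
f(P) = 0 (f(P) = -3 + 3 = 0)
(f(3 - 1*(-3))*175)*A = (0*175)*(-120) = 0*(-120) = 0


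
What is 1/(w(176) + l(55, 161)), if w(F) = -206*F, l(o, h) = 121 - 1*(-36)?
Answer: -1/36099 ≈ -2.7702e-5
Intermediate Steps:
l(o, h) = 157 (l(o, h) = 121 + 36 = 157)
1/(w(176) + l(55, 161)) = 1/(-206*176 + 157) = 1/(-36256 + 157) = 1/(-36099) = -1/36099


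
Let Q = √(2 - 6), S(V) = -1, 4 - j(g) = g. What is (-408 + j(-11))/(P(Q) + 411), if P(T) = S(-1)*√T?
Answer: -161130/168101 - 393*I/168101 ≈ -0.95853 - 0.0023379*I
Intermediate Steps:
j(g) = 4 - g
Q = 2*I (Q = √(-4) = 2*I ≈ 2.0*I)
P(T) = -√T
(-408 + j(-11))/(P(Q) + 411) = (-408 + (4 - 1*(-11)))/(-√(2*I) + 411) = (-408 + (4 + 11))/(-(1 + I) + 411) = (-408 + 15)/((-1 - I) + 411) = -393*(410 + I)/168101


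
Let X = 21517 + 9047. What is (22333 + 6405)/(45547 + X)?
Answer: 28738/76111 ≈ 0.37758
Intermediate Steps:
X = 30564
(22333 + 6405)/(45547 + X) = (22333 + 6405)/(45547 + 30564) = 28738/76111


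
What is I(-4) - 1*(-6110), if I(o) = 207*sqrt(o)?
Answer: 6110 + 414*I ≈ 6110.0 + 414.0*I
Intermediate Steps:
I(-4) - 1*(-6110) = 207*sqrt(-4) - 1*(-6110) = 207*(2*I) + 6110 = 414*I + 6110 = 6110 + 414*I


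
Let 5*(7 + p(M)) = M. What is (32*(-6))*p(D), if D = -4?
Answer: 7488/5 ≈ 1497.6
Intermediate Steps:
p(M) = -7 + M/5
(32*(-6))*p(D) = (32*(-6))*(-7 + (⅕)*(-4)) = -192*(-7 - ⅘) = -192*(-39/5) = 7488/5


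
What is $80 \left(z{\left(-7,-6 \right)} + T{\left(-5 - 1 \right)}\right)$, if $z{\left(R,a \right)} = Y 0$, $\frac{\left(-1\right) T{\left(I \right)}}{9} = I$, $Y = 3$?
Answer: $4320$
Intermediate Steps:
$T{\left(I \right)} = - 9 I$
$z{\left(R,a \right)} = 0$ ($z{\left(R,a \right)} = 3 \cdot 0 = 0$)
$80 \left(z{\left(-7,-6 \right)} + T{\left(-5 - 1 \right)}\right) = 80 \left(0 - 9 \left(-5 - 1\right)\right) = 80 \left(0 - -54\right) = 80 \left(0 + 54\right) = 80 \cdot 54 = 4320$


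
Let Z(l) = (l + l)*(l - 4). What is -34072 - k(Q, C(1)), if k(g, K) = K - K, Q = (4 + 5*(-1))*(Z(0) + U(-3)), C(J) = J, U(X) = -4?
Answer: -34072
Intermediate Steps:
Z(l) = 2*l*(-4 + l) (Z(l) = (2*l)*(-4 + l) = 2*l*(-4 + l))
Q = 4 (Q = (4 + 5*(-1))*(2*0*(-4 + 0) - 4) = (4 - 5)*(2*0*(-4) - 4) = -(0 - 4) = -1*(-4) = 4)
k(g, K) = 0
-34072 - k(Q, C(1)) = -34072 - 1*0 = -34072 + 0 = -34072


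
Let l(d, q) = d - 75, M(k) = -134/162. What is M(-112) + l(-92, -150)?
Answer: -13594/81 ≈ -167.83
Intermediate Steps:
M(k) = -67/81 (M(k) = -134*1/162 = -67/81)
l(d, q) = -75 + d
M(-112) + l(-92, -150) = -67/81 + (-75 - 92) = -67/81 - 167 = -13594/81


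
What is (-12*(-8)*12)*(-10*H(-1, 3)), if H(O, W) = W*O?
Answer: 34560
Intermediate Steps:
H(O, W) = O*W
(-12*(-8)*12)*(-10*H(-1, 3)) = (-12*(-8)*12)*(-(-10)*3) = (96*12)*(-10*(-3)) = 1152*30 = 34560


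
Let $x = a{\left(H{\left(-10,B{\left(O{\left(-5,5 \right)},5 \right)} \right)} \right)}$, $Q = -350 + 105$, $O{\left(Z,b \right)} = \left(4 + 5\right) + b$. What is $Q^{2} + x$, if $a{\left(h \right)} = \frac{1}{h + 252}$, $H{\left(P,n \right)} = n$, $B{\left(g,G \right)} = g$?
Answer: $\frac{15966651}{266} \approx 60025.0$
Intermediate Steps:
$O{\left(Z,b \right)} = 9 + b$
$a{\left(h \right)} = \frac{1}{252 + h}$
$Q = -245$
$x = \frac{1}{266}$ ($x = \frac{1}{252 + \left(9 + 5\right)} = \frac{1}{252 + 14} = \frac{1}{266} \approx 0.0037594$)
$Q^{2} + x = \left(-245\right)^{2} + \frac{1}{266} = 60025 + \frac{1}{266} = \frac{15966651}{266}$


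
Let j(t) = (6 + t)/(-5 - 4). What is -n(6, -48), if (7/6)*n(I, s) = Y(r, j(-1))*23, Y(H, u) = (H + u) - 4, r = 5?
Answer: -184/21 ≈ -8.7619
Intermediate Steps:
j(t) = -2/3 - t/9 (j(t) = (6 + t)/(-9) = (6 + t)*(-1/9) = -2/3 - t/9)
Y(H, u) = -4 + H + u
n(I, s) = 184/21 (n(I, s) = 6*((-4 + 5 + (-2/3 - 1/9*(-1)))*23)/7 = 6*((-4 + 5 + (-2/3 + 1/9))*23)/7 = 6*((-4 + 5 - 5/9)*23)/7 = 6*((4/9)*23)/7 = (6/7)*(92/9) = 184/21)
-n(6, -48) = -1*184/21 = -184/21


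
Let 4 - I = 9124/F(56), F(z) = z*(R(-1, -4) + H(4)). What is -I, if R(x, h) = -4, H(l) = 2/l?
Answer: -2477/49 ≈ -50.551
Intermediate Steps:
F(z) = -7*z/2 (F(z) = z*(-4 + 2/4) = z*(-4 + 2*(¼)) = z*(-4 + ½) = z*(-7/2) = -7*z/2)
I = 2477/49 (I = 4 - 9124/((-7/2*56)) = 4 - 9124/(-196) = 4 - 9124*(-1)/196 = 4 - 1*(-2281/49) = 4 + 2281/49 = 2477/49 ≈ 50.551)
-I = -1*2477/49 = -2477/49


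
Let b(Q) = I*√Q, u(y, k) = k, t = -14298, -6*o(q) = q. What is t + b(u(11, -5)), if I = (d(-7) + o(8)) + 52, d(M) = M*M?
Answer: -14298 + 299*I*√5/3 ≈ -14298.0 + 222.86*I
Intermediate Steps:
o(q) = -q/6
d(M) = M²
I = 299/3 (I = ((-7)² - ⅙*8) + 52 = (49 - 4/3) + 52 = 143/3 + 52 = 299/3 ≈ 99.667)
b(Q) = 299*√Q/3
t + b(u(11, -5)) = -14298 + 299*√(-5)/3 = -14298 + 299*(I*√5)/3 = -14298 + 299*I*√5/3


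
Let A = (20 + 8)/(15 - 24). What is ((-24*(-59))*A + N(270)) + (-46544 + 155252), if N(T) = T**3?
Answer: 59361908/3 ≈ 1.9787e+7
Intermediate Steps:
A = -28/9 (A = 28/(-9) = 28*(-1/9) = -28/9 ≈ -3.1111)
((-24*(-59))*A + N(270)) + (-46544 + 155252) = (-24*(-59)*(-28/9) + 270**3) + (-46544 + 155252) = (1416*(-28/9) + 19683000) + 108708 = (-13216/3 + 19683000) + 108708 = 59035784/3 + 108708 = 59361908/3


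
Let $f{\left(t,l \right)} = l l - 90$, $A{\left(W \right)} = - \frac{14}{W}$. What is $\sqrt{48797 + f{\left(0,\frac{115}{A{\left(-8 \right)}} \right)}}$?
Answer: $\frac{\sqrt{2598243}}{7} \approx 230.27$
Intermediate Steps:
$f{\left(t,l \right)} = -90 + l^{2}$ ($f{\left(t,l \right)} = l^{2} - 90 = -90 + l^{2}$)
$\sqrt{48797 + f{\left(0,\frac{115}{A{\left(-8 \right)}} \right)}} = \sqrt{48797 - \left(90 - \left(\frac{115}{\left(-14\right) \frac{1}{-8}}\right)^{2}\right)} = \sqrt{48797 - \left(90 - \left(\frac{115}{\left(-14\right) \left(- \frac{1}{8}\right)}\right)^{2}\right)} = \sqrt{48797 - \left(90 - \left(\frac{115}{\frac{7}{4}}\right)^{2}\right)} = \sqrt{48797 - \left(90 - \left(115 \cdot \frac{4}{7}\right)^{2}\right)} = \sqrt{48797 - \left(90 - \left(\frac{460}{7}\right)^{2}\right)} = \sqrt{48797 + \left(-90 + \frac{211600}{49}\right)} = \sqrt{48797 + \frac{207190}{49}} = \sqrt{\frac{2598243}{49}} = \frac{\sqrt{2598243}}{7}$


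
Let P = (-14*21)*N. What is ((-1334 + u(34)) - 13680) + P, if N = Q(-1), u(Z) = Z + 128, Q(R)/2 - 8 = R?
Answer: -18968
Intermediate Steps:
Q(R) = 16 + 2*R
u(Z) = 128 + Z
N = 14 (N = 16 + 2*(-1) = 16 - 2 = 14)
P = -4116 (P = -14*21*14 = -294*14 = -4116)
((-1334 + u(34)) - 13680) + P = ((-1334 + (128 + 34)) - 13680) - 4116 = ((-1334 + 162) - 13680) - 4116 = (-1172 - 13680) - 4116 = -14852 - 4116 = -18968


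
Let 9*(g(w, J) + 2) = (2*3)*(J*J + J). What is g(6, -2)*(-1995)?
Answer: 1330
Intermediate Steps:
g(w, J) = -2 + 2*J/3 + 2*J²/3 (g(w, J) = -2 + ((2*3)*(J*J + J))/9 = -2 + (6*(J² + J))/9 = -2 + (6*(J + J²))/9 = -2 + (6*J + 6*J²)/9 = -2 + (2*J/3 + 2*J²/3) = -2 + 2*J/3 + 2*J²/3)
g(6, -2)*(-1995) = (-2 + (⅔)*(-2) + (⅔)*(-2)²)*(-1995) = (-2 - 4/3 + (⅔)*4)*(-1995) = (-2 - 4/3 + 8/3)*(-1995) = -⅔*(-1995) = 1330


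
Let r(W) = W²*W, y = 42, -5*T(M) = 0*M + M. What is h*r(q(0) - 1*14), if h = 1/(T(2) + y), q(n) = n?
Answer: -1715/26 ≈ -65.962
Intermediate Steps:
T(M) = -M/5 (T(M) = -(0*M + M)/5 = -(0 + M)/5 = -M/5)
r(W) = W³
h = 5/208 (h = 1/(-⅕*2 + 42) = 1/(-⅖ + 42) = 1/(208/5) = 5/208 ≈ 0.024038)
h*r(q(0) - 1*14) = 5*(0 - 1*14)³/208 = 5*(0 - 14)³/208 = (5/208)*(-14)³ = (5/208)*(-2744) = -1715/26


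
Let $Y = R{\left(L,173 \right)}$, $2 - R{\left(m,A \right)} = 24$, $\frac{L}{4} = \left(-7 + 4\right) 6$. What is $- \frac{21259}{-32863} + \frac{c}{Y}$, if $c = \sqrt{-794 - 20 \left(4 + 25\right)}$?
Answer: $\frac{21259}{32863} - \frac{i \sqrt{1374}}{22} \approx 0.6469 - 1.6849 i$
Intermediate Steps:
$L = -72$ ($L = 4 \left(-7 + 4\right) 6 = 4 \left(\left(-3\right) 6\right) = 4 \left(-18\right) = -72$)
$R{\left(m,A \right)} = -22$ ($R{\left(m,A \right)} = 2 - 24 = -22$)
$c = i \sqrt{1374}$ ($c = \sqrt{-794 - 580} = \sqrt{-1374} = i \sqrt{1374} \approx 37.068 i$)
$Y = -22$
$- \frac{21259}{-32863} + \frac{c}{Y} = - \frac{21259}{-32863} + \frac{i \sqrt{1374}}{-22} = \left(-21259\right) \left(- \frac{1}{32863}\right) + i \sqrt{1374} \left(- \frac{1}{22}\right) = \frac{21259}{32863} - \frac{i \sqrt{1374}}{22}$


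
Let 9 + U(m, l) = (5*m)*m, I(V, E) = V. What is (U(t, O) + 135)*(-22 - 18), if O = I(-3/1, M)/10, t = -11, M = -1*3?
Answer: -29240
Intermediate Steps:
M = -3
O = -3/10 (O = -3/1/10 = -3*1*(1/10) = -3*1/10 = -3/10 ≈ -0.30000)
U(m, l) = -9 + 5*m**2 (U(m, l) = -9 + (5*m)*m = -9 + 5*m**2)
(U(t, O) + 135)*(-22 - 18) = ((-9 + 5*(-11)**2) + 135)*(-22 - 18) = ((-9 + 5*121) + 135)*(-40) = ((-9 + 605) + 135)*(-40) = (596 + 135)*(-40) = 731*(-40) = -29240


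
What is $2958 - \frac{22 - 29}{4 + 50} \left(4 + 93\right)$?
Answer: $\frac{160411}{54} \approx 2970.6$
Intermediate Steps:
$2958 - \frac{22 - 29}{4 + 50} \left(4 + 93\right) = 2958 - - \frac{7}{54} \cdot 97 = 2958 - \left(-7\right) \frac{1}{54} \cdot 97 = 2958 - \left(- \frac{7}{54}\right) 97 = 2958 - - \frac{679}{54} = 2958 + \frac{679}{54} = \frac{160411}{54}$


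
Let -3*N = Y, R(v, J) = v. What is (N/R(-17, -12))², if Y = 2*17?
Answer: 4/9 ≈ 0.44444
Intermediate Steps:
Y = 34
N = -34/3 (N = -⅓*34 = -34/3 ≈ -11.333)
(N/R(-17, -12))² = (-34/3/(-17))² = (-34/3*(-1/17))² = (⅔)² = 4/9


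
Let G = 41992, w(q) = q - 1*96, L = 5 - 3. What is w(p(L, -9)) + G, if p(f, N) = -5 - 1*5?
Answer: 41886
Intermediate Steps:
L = 2
p(f, N) = -10 (p(f, N) = -5 - 5 = -10)
w(q) = -96 + q (w(q) = q - 96 = -96 + q)
w(p(L, -9)) + G = (-96 - 10) + 41992 = -106 + 41992 = 41886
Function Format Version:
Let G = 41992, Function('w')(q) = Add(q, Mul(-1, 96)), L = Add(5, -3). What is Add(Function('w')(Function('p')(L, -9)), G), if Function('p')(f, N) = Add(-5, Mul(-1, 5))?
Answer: 41886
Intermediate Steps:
L = 2
Function('p')(f, N) = -10 (Function('p')(f, N) = Add(-5, -5) = -10)
Function('w')(q) = Add(-96, q) (Function('w')(q) = Add(q, -96) = Add(-96, q))
Add(Function('w')(Function('p')(L, -9)), G) = Add(Add(-96, -10), 41992) = Add(-106, 41992) = 41886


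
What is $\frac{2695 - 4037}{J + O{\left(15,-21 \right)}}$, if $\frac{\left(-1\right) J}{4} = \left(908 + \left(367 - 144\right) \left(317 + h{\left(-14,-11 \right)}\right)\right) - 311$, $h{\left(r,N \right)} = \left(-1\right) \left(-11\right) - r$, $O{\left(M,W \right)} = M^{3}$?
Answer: $\frac{1342}{304077} \approx 0.0044134$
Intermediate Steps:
$h{\left(r,N \right)} = 11 - r$
$J = -307452$ ($J = - 4 \left(\left(908 + \left(367 - 144\right) \left(317 + \left(11 - -14\right)\right)\right) - 311\right) = - 4 \left(\left(908 + 223 \left(317 + \left(11 + 14\right)\right)\right) - 311\right) = - 4 \left(\left(908 + 223 \left(317 + 25\right)\right) - 311\right) = - 4 \left(\left(908 + 223 \cdot 342\right) - 311\right) = - 4 \left(\left(908 + 76266\right) - 311\right) = - 4 \left(77174 - 311\right) = \left(-4\right) 76863 = -307452$)
$\frac{2695 - 4037}{J + O{\left(15,-21 \right)}} = \frac{2695 - 4037}{-307452 + 15^{3}} = - \frac{1342}{-307452 + 3375} = - \frac{1342}{-304077} = \left(-1342\right) \left(- \frac{1}{304077}\right) = \frac{1342}{304077}$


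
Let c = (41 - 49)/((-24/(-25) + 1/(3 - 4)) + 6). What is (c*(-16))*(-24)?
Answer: -76800/149 ≈ -515.44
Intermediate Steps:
c = -200/149 (c = -8/((-24*(-1/25) + 1/(-1)) + 6) = -8/((24/25 + 1*(-1)) + 6) = -8/((24/25 - 1) + 6) = -8/(-1/25 + 6) = -8/149/25 = -8*25/149 = -200/149 ≈ -1.3423)
(c*(-16))*(-24) = -200/149*(-16)*(-24) = (3200/149)*(-24) = -76800/149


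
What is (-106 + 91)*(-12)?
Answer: 180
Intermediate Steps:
(-106 + 91)*(-12) = -15*(-12) = 180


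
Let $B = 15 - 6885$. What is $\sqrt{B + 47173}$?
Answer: $\sqrt{40303} \approx 200.76$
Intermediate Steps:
$B = -6870$ ($B = 15 - 6885 = -6870$)
$\sqrt{B + 47173} = \sqrt{-6870 + 47173} = \sqrt{40303}$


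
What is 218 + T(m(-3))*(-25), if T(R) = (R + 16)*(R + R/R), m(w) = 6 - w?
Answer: -6032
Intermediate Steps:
T(R) = (1 + R)*(16 + R) (T(R) = (16 + R)*(R + 1) = (16 + R)*(1 + R) = (1 + R)*(16 + R))
218 + T(m(-3))*(-25) = 218 + (16 + (6 - 1*(-3))² + 17*(6 - 1*(-3)))*(-25) = 218 + (16 + (6 + 3)² + 17*(6 + 3))*(-25) = 218 + (16 + 9² + 17*9)*(-25) = 218 + (16 + 81 + 153)*(-25) = 218 + 250*(-25) = 218 - 6250 = -6032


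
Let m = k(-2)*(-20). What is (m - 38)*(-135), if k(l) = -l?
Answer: 10530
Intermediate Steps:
m = -40 (m = -1*(-2)*(-20) = 2*(-20) = -40)
(m - 38)*(-135) = (-40 - 38)*(-135) = -78*(-135) = 10530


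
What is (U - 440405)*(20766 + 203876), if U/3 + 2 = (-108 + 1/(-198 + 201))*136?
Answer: -108802881638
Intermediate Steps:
U = -43934 (U = -6 + 3*((-108 + 1/(-198 + 201))*136) = -6 + 3*((-108 + 1/3)*136) = -6 + 3*(-323/3*136) = -6 + 3*(-43928/3) = -6 - 43928 = -43934)
(U - 440405)*(20766 + 203876) = (-43934 - 440405)*(20766 + 203876) = -484339*224642 = -108802881638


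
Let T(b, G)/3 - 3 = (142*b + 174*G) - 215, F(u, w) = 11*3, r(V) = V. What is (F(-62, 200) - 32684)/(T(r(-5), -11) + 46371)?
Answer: -32651/37863 ≈ -0.86235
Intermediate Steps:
F(u, w) = 33
T(b, G) = -636 + 426*b + 522*G (T(b, G) = 9 + 3*((142*b + 174*G) - 215) = 9 + 3*(-215 + 142*b + 174*G) = 9 + (-645 + 426*b + 522*G) = -636 + 426*b + 522*G)
(F(-62, 200) - 32684)/(T(r(-5), -11) + 46371) = (33 - 32684)/((-636 + 426*(-5) + 522*(-11)) + 46371) = -32651/((-636 - 2130 - 5742) + 46371) = -32651/(-8508 + 46371) = -32651/37863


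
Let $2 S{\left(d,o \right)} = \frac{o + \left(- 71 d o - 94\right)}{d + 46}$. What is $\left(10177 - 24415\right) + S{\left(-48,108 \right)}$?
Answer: $- \frac{212515}{2} \approx -1.0626 \cdot 10^{5}$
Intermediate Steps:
$S{\left(d,o \right)} = \frac{-94 + o - 71 d o}{2 \left(46 + d\right)}$ ($S{\left(d,o \right)} = \frac{\left(o + \left(- 71 d o - 94\right)\right) \frac{1}{d + 46}}{2} = \frac{\left(o - \left(94 + 71 d o\right)\right) \frac{1}{46 + d}}{2} = \frac{\left(-94 + o - 71 d o\right) \frac{1}{46 + d}}{2} = \frac{\frac{1}{46 + d} \left(-94 + o - 71 d o\right)}{2} = \frac{-94 + o - 71 d o}{2 \left(46 + d\right)}$)
$\left(10177 - 24415\right) + S{\left(-48,108 \right)} = \left(10177 - 24415\right) + \frac{-94 + 108 - \left(-3408\right) 108}{2 \left(46 - 48\right)} = -14238 + \frac{-94 + 108 + 368064}{2 \left(-2\right)} = -14238 + \frac{1}{2} \left(- \frac{1}{2}\right) 368078 = -14238 - \frac{184039}{2} = - \frac{212515}{2}$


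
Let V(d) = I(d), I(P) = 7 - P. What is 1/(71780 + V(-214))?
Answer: 1/72001 ≈ 1.3889e-5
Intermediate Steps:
V(d) = 7 - d
1/(71780 + V(-214)) = 1/(71780 + (7 - 1*(-214))) = 1/(71780 + (7 + 214)) = 1/(71780 + 221) = 1/72001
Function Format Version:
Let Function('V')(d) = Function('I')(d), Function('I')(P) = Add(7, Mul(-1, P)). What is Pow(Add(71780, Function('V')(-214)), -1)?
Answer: Rational(1, 72001) ≈ 1.3889e-5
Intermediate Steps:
Function('V')(d) = Add(7, Mul(-1, d))
Pow(Add(71780, Function('V')(-214)), -1) = Pow(Add(71780, Add(7, Mul(-1, -214))), -1) = Pow(Add(71780, Add(7, 214)), -1) = Pow(Add(71780, 221), -1) = Pow(72001, -1) = Rational(1, 72001)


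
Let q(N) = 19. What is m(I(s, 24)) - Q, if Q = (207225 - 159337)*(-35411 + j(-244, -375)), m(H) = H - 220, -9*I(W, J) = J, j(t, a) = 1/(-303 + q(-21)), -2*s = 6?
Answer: 361197287672/213 ≈ 1.6958e+9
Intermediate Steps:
s = -3 (s = -½*6 = -3)
j(t, a) = -1/284 (j(t, a) = 1/(-303 + 19) = 1/(-284) = -1/284)
I(W, J) = -J/9
m(H) = -220 + H
Q = -120399111700/71 (Q = (207225 - 159337)*(-35411 - 1/284) = 47888*(-10056725/284) = -120399111700/71 ≈ -1.6958e+9)
m(I(s, 24)) - Q = (-220 - ⅑*24) - 1*(-120399111700/71) = (-220 - 8/3) + 120399111700/71 = -668/3 + 120399111700/71 = 361197287672/213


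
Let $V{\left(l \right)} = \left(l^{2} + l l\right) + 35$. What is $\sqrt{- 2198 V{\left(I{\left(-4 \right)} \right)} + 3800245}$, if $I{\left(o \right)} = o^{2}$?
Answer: $\sqrt{2597939} \approx 1611.8$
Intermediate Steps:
$V{\left(l \right)} = 35 + 2 l^{2}$ ($V{\left(l \right)} = \left(l^{2} + l^{2}\right) + 35 = 2 l^{2} + 35 = 35 + 2 l^{2}$)
$\sqrt{- 2198 V{\left(I{\left(-4 \right)} \right)} + 3800245} = \sqrt{- 2198 \left(35 + 2 \left(\left(-4\right)^{2}\right)^{2}\right) + 3800245} = \sqrt{- 2198 \left(35 + 2 \cdot 16^{2}\right) + 3800245} = \sqrt{- 2198 \left(35 + 2 \cdot 256\right) + 3800245} = \sqrt{- 2198 \left(35 + 512\right) + 3800245} = \sqrt{\left(-2198\right) 547 + 3800245} = \sqrt{-1202306 + 3800245} = \sqrt{2597939}$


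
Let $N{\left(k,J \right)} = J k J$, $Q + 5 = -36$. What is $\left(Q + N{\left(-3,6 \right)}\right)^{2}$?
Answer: $22201$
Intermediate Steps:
$Q = -41$ ($Q = -5 - 36 = -41$)
$N{\left(k,J \right)} = k J^{2}$
$\left(Q + N{\left(-3,6 \right)}\right)^{2} = \left(-41 - 3 \cdot 6^{2}\right)^{2} = \left(-41 - 108\right)^{2} = \left(-149\right)^{2} = 22201$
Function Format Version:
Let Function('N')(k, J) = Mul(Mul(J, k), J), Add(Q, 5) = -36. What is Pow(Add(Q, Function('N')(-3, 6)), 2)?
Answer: 22201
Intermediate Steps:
Q = -41 (Q = Add(-5, -36) = -41)
Function('N')(k, J) = Mul(k, Pow(J, 2))
Pow(Add(Q, Function('N')(-3, 6)), 2) = Pow(Add(-41, Mul(-3, Pow(6, 2))), 2) = Pow(Add(-41, Mul(-3, 36)), 2) = Pow(Add(-41, -108), 2) = Pow(-149, 2) = 22201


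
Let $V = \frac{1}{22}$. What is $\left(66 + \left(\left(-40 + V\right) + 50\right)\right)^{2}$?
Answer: $\frac{2798929}{484} \approx 5782.9$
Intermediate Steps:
$V = \frac{1}{22} \approx 0.045455$
$\left(66 + \left(\left(-40 + V\right) + 50\right)\right)^{2} = \left(66 + \left(\left(-40 + \frac{1}{22}\right) + 50\right)\right)^{2} = \left(66 + \left(- \frac{879}{22} + 50\right)\right)^{2} = \left(66 + \frac{221}{22}\right)^{2} = \left(\frac{1673}{22}\right)^{2} = \frac{2798929}{484}$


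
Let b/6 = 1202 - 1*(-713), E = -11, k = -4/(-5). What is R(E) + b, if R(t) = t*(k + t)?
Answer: 58011/5 ≈ 11602.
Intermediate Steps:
k = ⅘ (k = -4*(-⅕) = ⅘ ≈ 0.80000)
b = 11490 (b = 6*(1202 - 1*(-713)) = 6*(1202 + 713) = 6*1915 = 11490)
R(t) = t*(⅘ + t)
R(E) + b = (⅕)*(-11)*(4 + 5*(-11)) + 11490 = (⅕)*(-11)*(4 - 55) + 11490 = (⅕)*(-11)*(-51) + 11490 = 561/5 + 11490 = 58011/5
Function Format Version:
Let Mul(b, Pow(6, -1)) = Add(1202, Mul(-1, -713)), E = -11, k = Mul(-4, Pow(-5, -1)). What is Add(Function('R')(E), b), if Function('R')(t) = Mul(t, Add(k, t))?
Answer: Rational(58011, 5) ≈ 11602.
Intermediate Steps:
k = Rational(4, 5) (k = Mul(-4, Rational(-1, 5)) = Rational(4, 5) ≈ 0.80000)
b = 11490 (b = Mul(6, Add(1202, Mul(-1, -713))) = Mul(6, Add(1202, 713)) = Mul(6, 1915) = 11490)
Function('R')(t) = Mul(t, Add(Rational(4, 5), t))
Add(Function('R')(E), b) = Add(Mul(Rational(1, 5), -11, Add(4, Mul(5, -11))), 11490) = Add(Mul(Rational(1, 5), -11, Add(4, -55)), 11490) = Add(Mul(Rational(1, 5), -11, -51), 11490) = Add(Rational(561, 5), 11490) = Rational(58011, 5)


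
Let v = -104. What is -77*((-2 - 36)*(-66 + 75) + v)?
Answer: 34342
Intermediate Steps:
-77*((-2 - 36)*(-66 + 75) + v) = -77*((-2 - 36)*(-66 + 75) - 104) = -77*(-38*9 - 104) = -77*(-342 - 104) = -77*(-446) = 34342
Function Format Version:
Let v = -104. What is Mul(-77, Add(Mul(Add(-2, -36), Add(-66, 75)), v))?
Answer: 34342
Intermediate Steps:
Mul(-77, Add(Mul(Add(-2, -36), Add(-66, 75)), v)) = Mul(-77, Add(Mul(Add(-2, -36), Add(-66, 75)), -104)) = Mul(-77, Add(Mul(-38, 9), -104)) = Mul(-77, Add(-342, -104)) = Mul(-77, -446) = 34342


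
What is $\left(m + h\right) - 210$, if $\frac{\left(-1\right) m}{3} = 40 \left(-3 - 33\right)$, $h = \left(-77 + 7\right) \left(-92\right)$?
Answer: $10550$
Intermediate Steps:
$h = 6440$ ($h = \left(-70\right) \left(-92\right) = 6440$)
$m = 4320$ ($m = - 3 \cdot 40 \left(-3 - 33\right) = - 3 \cdot 40 \left(-36\right) = \left(-3\right) \left(-1440\right) = 4320$)
$\left(m + h\right) - 210 = \left(4320 + 6440\right) - 210 = 10760 - 210 = 10550$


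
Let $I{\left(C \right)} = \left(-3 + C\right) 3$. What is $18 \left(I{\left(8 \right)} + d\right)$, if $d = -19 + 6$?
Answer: $36$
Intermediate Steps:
$I{\left(C \right)} = -9 + 3 C$
$d = -13$
$18 \left(I{\left(8 \right)} + d\right) = 18 \left(\left(-9 + 3 \cdot 8\right) - 13\right) = 18 \left(\left(-9 + 24\right) - 13\right) = 18 \left(15 - 13\right) = 18 \cdot 2 = 36$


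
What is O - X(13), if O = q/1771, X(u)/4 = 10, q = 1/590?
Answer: -41795599/1044890 ≈ -40.000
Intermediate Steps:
q = 1/590 ≈ 0.0016949
X(u) = 40 (X(u) = 4*10 = 40)
O = 1/1044890 (O = (1/590)/1771 = (1/590)*(1/1771) = 1/1044890 ≈ 9.5704e-7)
O - X(13) = 1/1044890 - 1*40 = 1/1044890 - 40 = -41795599/1044890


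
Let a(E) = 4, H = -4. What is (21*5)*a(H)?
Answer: 420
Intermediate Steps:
(21*5)*a(H) = (21*5)*4 = 105*4 = 420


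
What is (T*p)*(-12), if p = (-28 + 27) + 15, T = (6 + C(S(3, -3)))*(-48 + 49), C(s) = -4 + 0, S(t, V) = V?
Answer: -336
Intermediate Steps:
C(s) = -4
T = 2 (T = (6 - 4)*(-48 + 49) = 2*1 = 2)
p = 14 (p = -1 + 15 = 14)
(T*p)*(-12) = (2*14)*(-12) = 28*(-12) = -336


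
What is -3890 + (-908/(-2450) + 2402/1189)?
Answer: -5662399994/1456525 ≈ -3887.6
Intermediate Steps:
-3890 + (-908/(-2450) + 2402/1189) = -3890 + (-908*(-1/2450) + 2402*(1/1189)) = -3890 + (454/1225 + 2402/1189) = -3890 + 3482256/1456525 = -5662399994/1456525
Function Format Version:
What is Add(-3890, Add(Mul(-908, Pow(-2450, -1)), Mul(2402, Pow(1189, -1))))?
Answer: Rational(-5662399994, 1456525) ≈ -3887.6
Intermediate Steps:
Add(-3890, Add(Mul(-908, Pow(-2450, -1)), Mul(2402, Pow(1189, -1)))) = Add(-3890, Add(Mul(-908, Rational(-1, 2450)), Mul(2402, Rational(1, 1189)))) = Add(-3890, Add(Rational(454, 1225), Rational(2402, 1189))) = Add(-3890, Rational(3482256, 1456525)) = Rational(-5662399994, 1456525)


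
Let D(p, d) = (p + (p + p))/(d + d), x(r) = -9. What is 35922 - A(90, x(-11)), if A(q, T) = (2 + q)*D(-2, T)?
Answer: 107674/3 ≈ 35891.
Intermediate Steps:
D(p, d) = 3*p/(2*d) (D(p, d) = (p + 2*p)/((2*d)) = (3*p)*(1/(2*d)) = 3*p/(2*d))
A(q, T) = -3*(2 + q)/T (A(q, T) = (2 + q)*((3/2)*(-2)/T) = (2 + q)*(-3/T) = -3*(2 + q)/T)
35922 - A(90, x(-11)) = 35922 - 3*(-2 - 1*90)/(-9) = 35922 - 3*(-1)*(-2 - 90)/9 = 35922 - 3*(-1)*(-92)/9 = 35922 - 1*92/3 = 35922 - 92/3 = 107674/3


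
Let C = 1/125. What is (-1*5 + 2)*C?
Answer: -3/125 ≈ -0.024000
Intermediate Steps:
C = 1/125 ≈ 0.0080000
(-1*5 + 2)*C = (-1*5 + 2)*(1/125) = (-5 + 2)*(1/125) = -3*1/125 = -3/125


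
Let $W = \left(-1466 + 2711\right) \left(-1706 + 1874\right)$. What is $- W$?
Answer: $-209160$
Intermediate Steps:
$W = 209160$ ($W = 1245 \cdot 168 = 209160$)
$- W = \left(-1\right) 209160 = -209160$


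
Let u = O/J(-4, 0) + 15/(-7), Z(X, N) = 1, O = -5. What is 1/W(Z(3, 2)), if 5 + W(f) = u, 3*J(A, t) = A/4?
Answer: 7/55 ≈ 0.12727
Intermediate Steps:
J(A, t) = A/12 (J(A, t) = (A/4)/3 = A/12)
u = 90/7 (u = -5/((1/12)*(-4)) + 15/(-7) = -5/(-1/3) + 15*(-1/7) = -5*(-3) - 15/7 = 15 - 15/7 = 90/7 ≈ 12.857)
W(f) = 55/7 (W(f) = -5 + 90/7 = 55/7)
1/W(Z(3, 2)) = 1/(55/7) = 7/55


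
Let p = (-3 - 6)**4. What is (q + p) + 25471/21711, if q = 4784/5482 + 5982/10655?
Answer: 4161835451411452/634077462405 ≈ 6563.6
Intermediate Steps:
p = 6561 (p = (-9)**4 = 6561)
q = 41883422/29205355 (q = 4784*(1/5482) + 5982*(1/10655) = 2392/2741 + 5982/10655 = 41883422/29205355 ≈ 1.4341)
(q + p) + 25471/21711 = (41883422/29205355 + 6561) + 25471/21711 = 191658217577/29205355 + 25471*(1/21711) = 191658217577/29205355 + 25471/21711 = 4161835451411452/634077462405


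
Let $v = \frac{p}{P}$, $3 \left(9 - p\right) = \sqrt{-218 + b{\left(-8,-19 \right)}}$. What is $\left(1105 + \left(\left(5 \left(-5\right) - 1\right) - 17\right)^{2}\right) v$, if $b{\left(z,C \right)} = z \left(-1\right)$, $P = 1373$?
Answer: $\frac{26586}{1373} - \frac{2954 i \sqrt{210}}{4119} \approx 19.363 - 10.393 i$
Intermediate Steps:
$b{\left(z,C \right)} = - z$
$p = 9 - \frac{i \sqrt{210}}{3}$ ($p = 9 - \frac{\sqrt{-218 - -8}}{3} = 9 - \frac{\sqrt{-218 + 8}}{3} = 9 - \frac{\sqrt{-210}}{3} = 9 - \frac{i \sqrt{210}}{3} \approx 9.0 - 4.8305 i$)
$v = \frac{9}{1373} - \frac{i \sqrt{210}}{4119}$ ($v = \frac{9 - \frac{i \sqrt{210}}{3}}{1373} = \left(9 - \frac{i \sqrt{210}}{3}\right) \frac{1}{1373} = \frac{9}{1373} - \frac{i \sqrt{210}}{4119} \approx 0.006555 - 0.0035182 i$)
$\left(1105 + \left(\left(5 \left(-5\right) - 1\right) - 17\right)^{2}\right) v = \left(1105 + \left(\left(5 \left(-5\right) - 1\right) - 17\right)^{2}\right) \left(\frac{9}{1373} - \frac{i \sqrt{210}}{4119}\right) = \left(1105 + \left(\left(-25 - 1\right) - 17\right)^{2}\right) \left(\frac{9}{1373} - \frac{i \sqrt{210}}{4119}\right) = \left(1105 + \left(-26 - 17\right)^{2}\right) \left(\frac{9}{1373} - \frac{i \sqrt{210}}{4119}\right) = \left(1105 + \left(-43\right)^{2}\right) \left(\frac{9}{1373} - \frac{i \sqrt{210}}{4119}\right) = \left(1105 + 1849\right) \left(\frac{9}{1373} - \frac{i \sqrt{210}}{4119}\right) = 2954 \left(\frac{9}{1373} - \frac{i \sqrt{210}}{4119}\right) = \frac{26586}{1373} - \frac{2954 i \sqrt{210}}{4119}$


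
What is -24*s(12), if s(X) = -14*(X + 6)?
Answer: 6048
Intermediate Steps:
s(X) = -84 - 14*X (s(X) = -14*(6 + X) = -84 - 14*X)
-24*s(12) = -24*(-84 - 14*12) = -24*(-84 - 168) = -24*(-252) = 6048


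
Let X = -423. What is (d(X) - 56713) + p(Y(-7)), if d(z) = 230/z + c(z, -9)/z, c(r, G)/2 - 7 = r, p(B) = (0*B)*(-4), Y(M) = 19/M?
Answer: -23988997/423 ≈ -56712.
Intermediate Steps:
p(B) = 0 (p(B) = 0*(-4) = 0)
c(r, G) = 14 + 2*r
d(z) = 230/z + (14 + 2*z)/z
(d(X) - 56713) + p(Y(-7)) = ((2 + 244/(-423)) - 56713) + 0 = ((2 + 244*(-1/423)) - 56713) + 0 = ((2 - 244/423) - 56713) + 0 = (602/423 - 56713) + 0 = -23988997/423 + 0 = -23988997/423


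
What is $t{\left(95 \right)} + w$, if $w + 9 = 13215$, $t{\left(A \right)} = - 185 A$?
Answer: $-4369$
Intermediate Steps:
$w = 13206$ ($w = -9 + 13215 = 13206$)
$t{\left(95 \right)} + w = \left(-185\right) 95 + 13206 = -17575 + 13206 = -4369$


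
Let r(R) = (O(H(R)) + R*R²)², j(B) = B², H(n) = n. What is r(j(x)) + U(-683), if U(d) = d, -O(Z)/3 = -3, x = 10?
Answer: 1000017999398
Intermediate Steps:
O(Z) = 9 (O(Z) = -3*(-3) = 9)
r(R) = (9 + R³)² (r(R) = (9 + R*R²)² = (9 + R³)²)
r(j(x)) + U(-683) = (9 + (10²)³)² - 683 = (9 + 100³)² - 683 = (9 + 1000000)² - 683 = 1000009² - 683 = 1000018000081 - 683 = 1000017999398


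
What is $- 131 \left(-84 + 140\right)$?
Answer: $-7336$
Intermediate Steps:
$- 131 \left(-84 + 140\right) = \left(-131\right) 56 = -7336$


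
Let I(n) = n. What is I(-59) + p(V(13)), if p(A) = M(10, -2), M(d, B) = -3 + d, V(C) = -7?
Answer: -52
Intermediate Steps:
p(A) = 7 (p(A) = -3 + 10 = 7)
I(-59) + p(V(13)) = -59 + 7 = -52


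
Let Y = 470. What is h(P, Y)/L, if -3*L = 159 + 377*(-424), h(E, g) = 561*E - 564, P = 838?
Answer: 1408662/159689 ≈ 8.8213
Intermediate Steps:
h(E, g) = -564 + 561*E
L = 159689/3 (L = -(159 + 377*(-424))/3 = -(159 - 159848)/3 = -⅓*(-159689) = 159689/3 ≈ 53230.)
h(P, Y)/L = (-564 + 561*838)/(159689/3) = (-564 + 470118)*(3/159689) = 469554*(3/159689) = 1408662/159689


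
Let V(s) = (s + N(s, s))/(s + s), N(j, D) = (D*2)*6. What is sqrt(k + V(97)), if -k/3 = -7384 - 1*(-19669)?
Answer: I*sqrt(147394)/2 ≈ 191.96*I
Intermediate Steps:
k = -36855 (k = -3*(-7384 - 1*(-19669)) = -3*(-7384 + 19669) = -3*12285 = -36855)
N(j, D) = 12*D (N(j, D) = (2*D)*6 = 12*D)
V(s) = 13/2 (V(s) = (s + 12*s)/(s + s) = (13*s)/((2*s)) = (13*s)*(1/(2*s)) = 13/2)
sqrt(k + V(97)) = sqrt(-36855 + 13/2) = sqrt(-73697/2) = I*sqrt(147394)/2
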